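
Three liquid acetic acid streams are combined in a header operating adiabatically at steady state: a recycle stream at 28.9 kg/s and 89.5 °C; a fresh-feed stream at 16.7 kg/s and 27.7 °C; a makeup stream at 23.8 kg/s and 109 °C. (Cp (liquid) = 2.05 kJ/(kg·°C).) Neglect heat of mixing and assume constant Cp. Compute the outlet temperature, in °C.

Adiabatic, steady state ⇒ Σ ṁᵢCp,ᵢ(T_out − Tᵢ) = 0
Σ ṁᵢCp,ᵢTᵢ = 28.9×2.05×89.5 + 16.7×2.05×27.7 + 23.8×2.05×109 = 11569
Σ ṁᵢCp,ᵢ = 28.9×2.05 + 16.7×2.05 + 23.8×2.05 = 142.27
T_out = 11569 / 142.27 = 81.316 °C

T_out = 81.3 °C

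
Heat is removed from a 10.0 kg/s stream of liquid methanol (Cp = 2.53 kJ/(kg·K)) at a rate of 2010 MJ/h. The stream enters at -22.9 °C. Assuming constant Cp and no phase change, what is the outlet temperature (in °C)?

T_out = -45.0 °C

Q = 2010 MJ/h = 558.33 kJ/s
ΔT = Q/(ṁ·Cp) = 558.33/(10.0×2.53) = 22.069 K
T_out = -22.9 − 22.069 = -44.969 °C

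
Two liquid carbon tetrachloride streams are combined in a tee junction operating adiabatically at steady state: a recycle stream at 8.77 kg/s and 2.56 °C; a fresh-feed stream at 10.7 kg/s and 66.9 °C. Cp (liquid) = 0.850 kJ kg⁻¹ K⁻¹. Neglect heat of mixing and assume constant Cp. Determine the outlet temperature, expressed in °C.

T_out = 37.9 °C

Adiabatic, steady state ⇒ Σ ṁᵢCp,ᵢ(T_out − Tᵢ) = 0
Σ ṁᵢCp,ᵢTᵢ = 8.77×0.850×2.56 + 10.7×0.850×66.9 = 627.54
Σ ṁᵢCp,ᵢ = 8.77×0.850 + 10.7×0.850 = 16.549
T_out = 627.54 / 16.549 = 37.919 °C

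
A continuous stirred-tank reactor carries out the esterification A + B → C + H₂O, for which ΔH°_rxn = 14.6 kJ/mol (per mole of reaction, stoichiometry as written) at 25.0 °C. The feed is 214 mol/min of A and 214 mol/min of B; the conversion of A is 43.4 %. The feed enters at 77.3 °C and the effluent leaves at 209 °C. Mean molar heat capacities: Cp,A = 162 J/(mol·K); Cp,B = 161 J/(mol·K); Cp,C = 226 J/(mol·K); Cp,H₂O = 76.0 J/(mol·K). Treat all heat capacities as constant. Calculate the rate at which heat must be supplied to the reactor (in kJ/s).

Extent of reaction ξ = 0.434 × 214 = 92.876 mol/min
Reaction term: ξ·ΔH°_rxn = 92.876 × 14.6 = 1356 kJ/min
Sensible, feed 77.3→25 °C: -3615.1 kJ/min
Outlet flows (mol/min): A 121.12, B 121.12, C 92.876, H₂O 92.876
Sensible, products 25→209 °C: 12360 kJ/min
Q = ΔH = 10100 kJ/min = 168.34 kW
Heat supplied = 168.34 kJ/s

Q_in = 168 kJ/s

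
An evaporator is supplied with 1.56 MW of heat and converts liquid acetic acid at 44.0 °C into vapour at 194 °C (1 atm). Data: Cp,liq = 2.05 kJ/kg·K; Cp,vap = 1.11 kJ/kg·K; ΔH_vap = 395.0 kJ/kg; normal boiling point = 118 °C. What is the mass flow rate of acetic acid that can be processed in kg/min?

ṁ = 148 kg/min

Δh = 2.05×(118−44.0) + 395.0 + 1.11×(194−118) = 631.06 kJ/kg
Q = 1.56 MW = 1560 kJ/s = 93600 kJ/min
ṁ = Q/Δh = 93600 / 631.06 = 148.32 kg/min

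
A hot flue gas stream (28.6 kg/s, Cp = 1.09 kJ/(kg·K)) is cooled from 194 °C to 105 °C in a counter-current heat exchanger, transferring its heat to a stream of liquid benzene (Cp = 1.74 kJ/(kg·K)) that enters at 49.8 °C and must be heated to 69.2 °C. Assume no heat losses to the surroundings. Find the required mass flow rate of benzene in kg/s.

Heat released by hot stream: Q = 28.6 × 1.09 × (194 − 105) = 2774.5 kJ/s
Energy balance on cold side (adiabatic exchanger): Q = ṁ_c·Cp_c·(T_c,out − T_c,in)
ṁ_c = 2774.5 / [1.74 × (69.2 − 49.8)] = 82.192 kg/s

ṁ_c = 82.2 kg/s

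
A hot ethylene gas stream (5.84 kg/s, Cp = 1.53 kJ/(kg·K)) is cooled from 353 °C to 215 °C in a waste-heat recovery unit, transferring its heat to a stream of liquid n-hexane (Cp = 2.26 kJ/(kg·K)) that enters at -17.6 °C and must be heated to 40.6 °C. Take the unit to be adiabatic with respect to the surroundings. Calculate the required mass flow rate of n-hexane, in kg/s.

Heat released by hot stream: Q = 5.84 × 1.53 × (353 − 215) = 1233.1 kJ/s
Energy balance on cold side (adiabatic exchanger): Q = ṁ_c·Cp_c·(T_c,out − T_c,in)
ṁ_c = 1233.1 / [2.26 × (40.6 − -17.6)] = 9.3746 kg/s

ṁ_c = 9.37 kg/s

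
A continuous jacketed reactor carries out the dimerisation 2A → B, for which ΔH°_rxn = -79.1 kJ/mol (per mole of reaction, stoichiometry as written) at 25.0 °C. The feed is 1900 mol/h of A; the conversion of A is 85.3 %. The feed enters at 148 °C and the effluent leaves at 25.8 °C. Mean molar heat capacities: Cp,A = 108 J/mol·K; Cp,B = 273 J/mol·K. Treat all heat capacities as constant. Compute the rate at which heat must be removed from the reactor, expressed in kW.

Extent of reaction ξ = 0.853 × 1900 / 2 = 810.35 mol/h
Reaction term: ξ·ΔH°_rxn = 810.35 × -79.1 = -64099 kJ/h
Sensible, feed 148→25 °C: -25240 kJ/h
Outlet flows (mol/h): A 279.3, B 810.35
Sensible, products 25→25.8 °C: 201.11 kJ/h
Q = ΔH = -89137 kJ/h = -24.76 kW
Heat removed = 24.76 kW

Q_out = 24.8 kW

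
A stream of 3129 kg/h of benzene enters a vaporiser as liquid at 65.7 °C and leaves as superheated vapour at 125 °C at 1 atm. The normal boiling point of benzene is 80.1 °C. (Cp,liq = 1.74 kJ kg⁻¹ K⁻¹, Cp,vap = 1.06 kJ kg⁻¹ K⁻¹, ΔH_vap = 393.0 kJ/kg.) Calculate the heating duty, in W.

liquid 65.7→80.1 °C: 25.056 kJ/kg
vaporisation at 80.1 °C: 393 kJ/kg
vapour 80.1→125 °C: 47.594 kJ/kg
Δh = 25.056 + 393 + 47.594 = 465.65 kJ/kg
Q = ṁ·Δh = 3129 kg/h × 465.65 kJ/kg = 1.457e+06 kJ/h
|Q| = 404.73 kW = 404730 W

Q = 405000 W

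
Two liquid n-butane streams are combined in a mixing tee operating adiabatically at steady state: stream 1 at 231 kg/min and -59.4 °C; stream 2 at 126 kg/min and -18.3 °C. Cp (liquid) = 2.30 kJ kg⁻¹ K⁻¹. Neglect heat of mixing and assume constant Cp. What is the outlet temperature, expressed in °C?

Adiabatic, steady state ⇒ Σ ṁᵢCp,ᵢ(T_out − Tᵢ) = 0
Σ ṁᵢCp,ᵢTᵢ = 231×2.30×-59.4 + 126×2.30×-18.3 = -36863
Σ ṁᵢCp,ᵢ = 231×2.30 + 126×2.30 = 821.1
T_out = -36863 / 821.1 = -44.894 °C

T_out = -44.9 °C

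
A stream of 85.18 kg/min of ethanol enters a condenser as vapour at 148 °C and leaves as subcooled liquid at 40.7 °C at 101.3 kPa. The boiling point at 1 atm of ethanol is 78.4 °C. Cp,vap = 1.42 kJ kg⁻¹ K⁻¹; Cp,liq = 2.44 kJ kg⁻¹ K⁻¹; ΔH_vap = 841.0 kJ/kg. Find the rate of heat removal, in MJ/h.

vapour 148→78.4 °C: -98.832 kJ/kg
condensation at 78.4 °C: -841 kJ/kg
liquid 78.4→40.7 °C: -91.988 kJ/kg
Δh = -98.832 + -841 + -91.988 = -1031.8 kJ/kg
Q = ṁ·Δh = 85.18 kg/min × -1031.8 kJ/kg = -87890 kJ/min
|Q| = 1464.8 kW = 5273.4 MJ/h

Q_c = 5270 MJ/h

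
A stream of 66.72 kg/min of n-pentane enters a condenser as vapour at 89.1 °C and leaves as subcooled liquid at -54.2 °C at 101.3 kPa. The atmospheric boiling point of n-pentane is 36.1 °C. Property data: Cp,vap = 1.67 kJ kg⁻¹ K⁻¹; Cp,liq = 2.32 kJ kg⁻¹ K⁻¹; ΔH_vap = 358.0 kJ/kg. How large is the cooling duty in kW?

Q_c = 729 kW

vapour 89.1→36.1 °C: -88.51 kJ/kg
condensation at 36.1 °C: -358 kJ/kg
liquid 36.1→-54.2 °C: -209.5 kJ/kg
Δh = -88.51 + -358 + -209.5 = -656.01 kJ/kg
Q = ṁ·Δh = 66.72 kg/min × -656.01 kJ/kg = -43769 kJ/min
|Q| = 729.48 kW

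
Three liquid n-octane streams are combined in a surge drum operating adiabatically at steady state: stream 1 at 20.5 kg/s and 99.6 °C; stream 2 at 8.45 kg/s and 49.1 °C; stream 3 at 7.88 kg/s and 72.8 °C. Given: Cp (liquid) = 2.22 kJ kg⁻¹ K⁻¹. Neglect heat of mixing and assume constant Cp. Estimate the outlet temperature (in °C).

No heat crosses the boundary, so H_out = H_in.
Σ ṁᵢCp,ᵢTᵢ = 20.5×2.22×99.6 + 8.45×2.22×49.1 + 7.88×2.22×72.8 = 6727.4
Σ ṁᵢCp,ᵢ = 20.5×2.22 + 8.45×2.22 + 7.88×2.22 = 81.763
T_out = 6727.4 / 81.763 = 82.28 °C

T_out = 82.3 °C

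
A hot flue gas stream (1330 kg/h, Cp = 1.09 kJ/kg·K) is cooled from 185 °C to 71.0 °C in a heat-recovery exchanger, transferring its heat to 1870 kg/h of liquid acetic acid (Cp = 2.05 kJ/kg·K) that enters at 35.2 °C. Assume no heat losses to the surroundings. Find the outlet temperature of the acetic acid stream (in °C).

T_c,out = 78.3 °C

Heat released by hot stream: Q = 1330 × 1.09 × (185 − 71.0) = 165270 kJ/h
Energy balance on cold side (adiabatic exchanger): Q = ṁ_c·Cp_c·(T_c,out − T_c,in)
T_c,out = 35.2 + 165270/(1870 × 2.05) = 78.311 °C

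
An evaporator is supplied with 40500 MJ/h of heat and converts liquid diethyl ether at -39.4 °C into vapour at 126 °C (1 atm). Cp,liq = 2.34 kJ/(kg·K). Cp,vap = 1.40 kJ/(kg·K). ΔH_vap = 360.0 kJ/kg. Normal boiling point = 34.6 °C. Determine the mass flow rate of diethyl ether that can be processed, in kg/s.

ṁ = 17.0 kg/s

Δh = 2.34×(34.6−-39.4) + 360.0 + 1.40×(126−34.6) = 661.12 kJ/kg
Q = 40500 MJ/h = 11250 kJ/s = 11250 kJ/s
ṁ = Q/Δh = 11250 / 661.12 = 17.017 kg/s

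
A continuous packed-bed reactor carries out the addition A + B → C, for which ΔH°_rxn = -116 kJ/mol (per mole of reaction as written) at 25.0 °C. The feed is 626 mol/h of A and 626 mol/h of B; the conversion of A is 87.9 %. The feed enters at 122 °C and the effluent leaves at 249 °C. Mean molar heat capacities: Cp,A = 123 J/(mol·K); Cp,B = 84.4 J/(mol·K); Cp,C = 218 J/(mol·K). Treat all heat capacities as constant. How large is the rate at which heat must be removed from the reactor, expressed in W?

Extent of reaction ξ = 0.879 × 626 = 550.25 mol/h
Reaction term: ξ·ΔH°_rxn = 550.25 × -116 = -63829 kJ/h
Sensible, feed 122→25 °C: -12594 kJ/h
Outlet flows (mol/h): A 75.746, B 75.746, C 550.25
Sensible, products 25→249 °C: 30389 kJ/h
Q = ΔH = -46034 kJ/h = -12.787 kW
Heat removed = 12787 W

Q_out = 12800 W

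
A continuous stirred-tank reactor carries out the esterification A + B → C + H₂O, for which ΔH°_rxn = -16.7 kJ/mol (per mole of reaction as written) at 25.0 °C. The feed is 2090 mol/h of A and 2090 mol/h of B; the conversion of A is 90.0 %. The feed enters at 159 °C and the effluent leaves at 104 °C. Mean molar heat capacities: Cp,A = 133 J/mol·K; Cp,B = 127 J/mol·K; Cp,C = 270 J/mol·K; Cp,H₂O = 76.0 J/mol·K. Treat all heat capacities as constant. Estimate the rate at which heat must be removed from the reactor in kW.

Q_out = 13.5 kW

Extent of reaction ξ = 0.900 × 2090 = 1881 mol/h
Reaction term: ξ·ΔH°_rxn = 1881 × -16.7 = -31413 kJ/h
Sensible, feed 159→25 °C: -72816 kJ/h
Outlet flows (mol/h): A 209, B 209, C 1881, H₂O 1881
Sensible, products 25→104 °C: 55708 kJ/h
Q = ΔH = -48520 kJ/h = -13.478 kW
Heat removed = 13.478 kW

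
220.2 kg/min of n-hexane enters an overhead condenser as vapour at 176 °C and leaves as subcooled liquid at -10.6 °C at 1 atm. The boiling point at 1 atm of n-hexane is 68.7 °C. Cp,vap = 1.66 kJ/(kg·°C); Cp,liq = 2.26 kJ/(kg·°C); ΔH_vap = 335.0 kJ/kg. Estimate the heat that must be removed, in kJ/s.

vapour 176→68.7 °C: -178.12 kJ/kg
condensation at 68.7 °C: -335 kJ/kg
liquid 68.7→-10.6 °C: -179.22 kJ/kg
Δh = -178.12 + -335 + -179.22 = -692.34 kJ/kg
Q = ṁ·Δh = 220.2 kg/min × -692.34 kJ/kg = -152450 kJ/min
|Q| = 2540.9 kW

Q_c = 2540 kJ/s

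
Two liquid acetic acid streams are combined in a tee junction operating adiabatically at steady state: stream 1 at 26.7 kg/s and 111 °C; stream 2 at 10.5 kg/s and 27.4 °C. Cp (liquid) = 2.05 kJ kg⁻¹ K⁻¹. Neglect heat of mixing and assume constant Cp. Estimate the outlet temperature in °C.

Energy balance with Q = 0: Σ ṁᵢCp,ᵢ(T_out − Tᵢ) = 0
Σ ṁᵢCp,ᵢTᵢ = 26.7×2.05×111 + 10.5×2.05×27.4 = 6665.4
Σ ṁᵢCp,ᵢ = 26.7×2.05 + 10.5×2.05 = 76.26
T_out = 6665.4 / 76.26 = 87.403 °C

T_out = 87.4 °C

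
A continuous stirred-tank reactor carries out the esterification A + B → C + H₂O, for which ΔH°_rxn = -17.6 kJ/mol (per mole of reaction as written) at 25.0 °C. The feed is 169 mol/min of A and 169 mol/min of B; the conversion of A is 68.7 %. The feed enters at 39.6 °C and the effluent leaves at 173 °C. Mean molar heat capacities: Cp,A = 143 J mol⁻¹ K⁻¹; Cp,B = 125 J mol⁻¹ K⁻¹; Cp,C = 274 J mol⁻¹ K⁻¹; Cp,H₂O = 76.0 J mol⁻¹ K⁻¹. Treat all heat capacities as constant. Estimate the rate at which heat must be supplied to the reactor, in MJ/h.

Extent of reaction ξ = 0.687 × 169 = 116.1 mol/min
Reaction term: ξ·ΔH°_rxn = 116.1 × -17.6 = -2043.4 kJ/min
Sensible, feed 39.6→25 °C: -661.26 kJ/min
Outlet flows (mol/min): A 52.897, B 52.897, C 116.1, H₂O 116.1
Sensible, products 25→173 °C: 8112.2 kJ/min
Q = ΔH = 5407.6 kJ/min = 90.126 kW
Heat supplied = 324.45 MJ/h

Q_in = 324 MJ/h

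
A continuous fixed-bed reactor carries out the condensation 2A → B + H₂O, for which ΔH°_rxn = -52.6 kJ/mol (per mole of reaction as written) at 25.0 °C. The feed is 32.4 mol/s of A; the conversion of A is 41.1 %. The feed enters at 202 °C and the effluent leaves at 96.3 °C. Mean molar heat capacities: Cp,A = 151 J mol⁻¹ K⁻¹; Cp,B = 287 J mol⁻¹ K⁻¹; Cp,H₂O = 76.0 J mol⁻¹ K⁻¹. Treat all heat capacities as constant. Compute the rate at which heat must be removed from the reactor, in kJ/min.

Extent of reaction ξ = 0.411 × 32.4 / 2 = 6.6582 mol/s
Reaction term: ξ·ΔH°_rxn = 6.6582 × -52.6 = -350.22 kJ/s
Sensible, feed 202→25 °C: -865.95 kJ/s
Outlet flows (mol/s): A 19.084, B 6.6582, H₂O 6.6582
Sensible, products 25→96.3 °C: 377.79 kJ/s
Q = ΔH = -838.39 kJ/s = -838.39 kW
Heat removed = 50303 kJ/min

Q_out = 50300 kJ/min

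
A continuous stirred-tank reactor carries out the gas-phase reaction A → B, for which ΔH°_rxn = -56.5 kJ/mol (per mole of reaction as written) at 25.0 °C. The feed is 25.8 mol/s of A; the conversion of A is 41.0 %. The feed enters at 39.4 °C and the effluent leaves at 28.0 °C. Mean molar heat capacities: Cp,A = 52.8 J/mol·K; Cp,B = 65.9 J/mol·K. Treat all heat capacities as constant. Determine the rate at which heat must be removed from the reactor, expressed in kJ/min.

Q_out = 36800 kJ/min

Extent of reaction ξ = 0.410 × 25.8 = 10.578 mol/s
Reaction term: ξ·ΔH°_rxn = 10.578 × -56.5 = -597.66 kJ/s
Sensible, feed 39.4→25 °C: -19.616 kJ/s
Outlet flows (mol/s): A 15.222, B 10.578
Sensible, products 25→28.0 °C: 4.5024 kJ/s
Q = ΔH = -612.77 kJ/s = -612.77 kW
Heat removed = 36766 kJ/min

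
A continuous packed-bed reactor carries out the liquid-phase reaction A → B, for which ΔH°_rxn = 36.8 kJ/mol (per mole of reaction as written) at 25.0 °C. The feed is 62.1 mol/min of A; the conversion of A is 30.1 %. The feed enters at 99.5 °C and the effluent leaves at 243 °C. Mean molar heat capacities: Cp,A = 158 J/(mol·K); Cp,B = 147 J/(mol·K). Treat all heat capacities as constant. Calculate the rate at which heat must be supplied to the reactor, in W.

Extent of reaction ξ = 0.301 × 62.1 = 18.692 mol/min
Reaction term: ξ·ΔH°_rxn = 18.692 × 36.8 = 687.87 kJ/min
Sensible, feed 99.5→25 °C: -730.98 kJ/min
Outlet flows (mol/min): A 43.408, B 18.692
Sensible, products 25→243 °C: 2094.1 kJ/min
Q = ΔH = 2051 kJ/min = 34.184 kW
Heat supplied = 34184 W

Q_in = 34200 W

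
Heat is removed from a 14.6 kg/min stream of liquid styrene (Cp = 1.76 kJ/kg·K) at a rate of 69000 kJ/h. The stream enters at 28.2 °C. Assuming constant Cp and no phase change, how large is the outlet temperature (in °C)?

T_out = -16.6 °C

Q = 69000 kJ/h = 1150 kJ/min
ΔT = Q/(ṁ·Cp) = 1150/(14.6×1.76) = 44.754 K
T_out = 28.2 − 44.754 = -16.554 °C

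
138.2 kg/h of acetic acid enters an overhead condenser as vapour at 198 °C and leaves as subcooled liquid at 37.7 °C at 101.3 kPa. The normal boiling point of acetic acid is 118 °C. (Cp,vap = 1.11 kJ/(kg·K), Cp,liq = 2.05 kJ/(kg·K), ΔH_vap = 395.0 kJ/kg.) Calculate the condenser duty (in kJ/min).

vapour 198→118 °C: -88.8 kJ/kg
condensation at 118 °C: -395 kJ/kg
liquid 118→37.7 °C: -164.61 kJ/kg
Δh = -88.8 + -395 + -164.61 = -648.41 kJ/kg
Q = ṁ·Δh = 138.2 kg/h × -648.41 kJ/kg = -89611 kJ/h
|Q| = 24.892 kW = 1493.5 kJ/min

Q_c = 1490 kJ/min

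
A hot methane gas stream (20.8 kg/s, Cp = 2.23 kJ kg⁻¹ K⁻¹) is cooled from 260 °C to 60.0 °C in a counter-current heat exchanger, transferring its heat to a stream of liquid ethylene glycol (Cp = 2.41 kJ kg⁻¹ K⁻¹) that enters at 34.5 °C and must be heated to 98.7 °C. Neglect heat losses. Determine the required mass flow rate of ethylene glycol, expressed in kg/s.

Heat released by hot stream: Q = 20.8 × 2.23 × (260 − 60.0) = 9276.8 kJ/s
Energy balance on cold side (adiabatic exchanger): Q = ṁ_c·Cp_c·(T_c,out − T_c,in)
ṁ_c = 9276.8 / [2.41 × (98.7 − 34.5)] = 59.958 kg/s

ṁ_c = 60.0 kg/s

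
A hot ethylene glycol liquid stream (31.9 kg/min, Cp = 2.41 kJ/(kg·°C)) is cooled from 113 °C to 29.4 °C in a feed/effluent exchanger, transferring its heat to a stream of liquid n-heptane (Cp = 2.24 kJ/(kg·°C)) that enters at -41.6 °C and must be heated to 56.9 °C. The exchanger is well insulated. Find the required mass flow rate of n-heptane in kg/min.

ṁ_c = 29.1 kg/min

Heat released by hot stream: Q = 31.9 × 2.41 × (113 − 29.4) = 6427.1 kJ/min
Energy balance on cold side (adiabatic exchanger): Q = ṁ_c·Cp_c·(T_c,out − T_c,in)
ṁ_c = 6427.1 / [2.24 × (56.9 − -41.6)] = 29.129 kg/min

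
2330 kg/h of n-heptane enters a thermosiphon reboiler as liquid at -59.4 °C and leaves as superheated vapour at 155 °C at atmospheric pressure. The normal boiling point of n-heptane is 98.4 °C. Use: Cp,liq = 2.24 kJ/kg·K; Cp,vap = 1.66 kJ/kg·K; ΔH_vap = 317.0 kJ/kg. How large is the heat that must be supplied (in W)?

liquid -59.4→98.4 °C: 353.47 kJ/kg
vaporisation at 98.4 °C: 317 kJ/kg
vapour 98.4→155 °C: 93.956 kJ/kg
Δh = 353.47 + 317 + 93.956 = 764.43 kJ/kg
Q = ṁ·Δh = 2330 kg/h × 764.43 kJ/kg = 1.7811e+06 kJ/h
|Q| = 494.75 kW = 494750 W

Q = 495000 W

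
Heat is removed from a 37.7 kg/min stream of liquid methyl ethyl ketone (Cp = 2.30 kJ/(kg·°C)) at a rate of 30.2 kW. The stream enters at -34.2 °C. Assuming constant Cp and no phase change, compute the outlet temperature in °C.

Q = 30.2 kW = 1812 kJ/min
ΔT = Q/(ṁ·Cp) = 1812/(37.7×2.30) = 20.897 K
T_out = -34.2 − 20.897 = -55.097 °C

T_out = -55.1 °C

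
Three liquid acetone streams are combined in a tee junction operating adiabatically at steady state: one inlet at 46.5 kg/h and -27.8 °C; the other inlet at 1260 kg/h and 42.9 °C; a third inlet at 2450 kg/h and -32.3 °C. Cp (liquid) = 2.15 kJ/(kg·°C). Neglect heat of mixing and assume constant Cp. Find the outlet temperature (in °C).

No heat crosses the boundary, so H_out = H_in.
Σ ṁᵢCp,ᵢTᵢ = 46.5×2.15×-27.8 + 1260×2.15×42.9 + 2450×2.15×-32.3 = -56703
Σ ṁᵢCp,ᵢ = 46.5×2.15 + 1260×2.15 + 2450×2.15 = 8076.5
T_out = -56703 / 8076.5 = -7.0208 °C

T_out = -7.02 °C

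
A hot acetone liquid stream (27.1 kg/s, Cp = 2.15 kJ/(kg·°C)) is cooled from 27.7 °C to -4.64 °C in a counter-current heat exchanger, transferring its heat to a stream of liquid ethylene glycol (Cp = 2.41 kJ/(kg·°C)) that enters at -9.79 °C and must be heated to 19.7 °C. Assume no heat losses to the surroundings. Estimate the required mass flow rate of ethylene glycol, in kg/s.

Heat released by hot stream: Q = 27.1 × 2.15 × (27.7 − -4.64) = 1884.3 kJ/s
Energy balance on cold side (adiabatic exchanger): Q = ṁ_c·Cp_c·(T_c,out − T_c,in)
ṁ_c = 1884.3 / [2.41 × (19.7 − -9.79)] = 26.513 kg/s

ṁ_c = 26.5 kg/s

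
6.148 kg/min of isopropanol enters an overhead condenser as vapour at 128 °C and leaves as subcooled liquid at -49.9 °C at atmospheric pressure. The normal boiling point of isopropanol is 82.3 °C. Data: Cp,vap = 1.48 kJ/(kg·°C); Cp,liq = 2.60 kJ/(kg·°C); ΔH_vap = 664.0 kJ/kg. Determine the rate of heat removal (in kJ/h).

vapour 128→82.3 °C: -67.636 kJ/kg
condensation at 82.3 °C: -664 kJ/kg
liquid 82.3→-49.9 °C: -343.72 kJ/kg
Δh = -67.636 + -664 + -343.72 = -1075.4 kJ/kg
Q = ṁ·Δh = 6.148 kg/min × -1075.4 kJ/kg = -6611.3 kJ/min
|Q| = 110.19 kW = 396680 kJ/h

Q_c = 397000 kJ/h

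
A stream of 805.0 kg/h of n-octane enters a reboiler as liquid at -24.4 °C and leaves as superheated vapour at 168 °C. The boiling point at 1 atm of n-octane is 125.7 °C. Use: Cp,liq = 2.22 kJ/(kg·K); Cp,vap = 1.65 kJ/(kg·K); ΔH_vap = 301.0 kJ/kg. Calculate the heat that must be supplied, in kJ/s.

liquid -24.4→125.7 °C: 333.22 kJ/kg
vaporisation at 125.7 °C: 301 kJ/kg
vapour 125.7→168 °C: 69.795 kJ/kg
Δh = 333.22 + 301 + 69.795 = 704.02 kJ/kg
Q = ṁ·Δh = 805.0 kg/h × 704.02 kJ/kg = 566730 kJ/h
|Q| = 157.43 kW

Q = 157 kJ/s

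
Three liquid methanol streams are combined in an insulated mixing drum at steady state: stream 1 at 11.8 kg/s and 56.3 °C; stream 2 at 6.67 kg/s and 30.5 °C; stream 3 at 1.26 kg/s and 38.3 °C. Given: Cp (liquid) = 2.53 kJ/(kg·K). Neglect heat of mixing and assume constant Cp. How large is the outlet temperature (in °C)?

Adiabatic, steady state ⇒ Σ ṁᵢCp,ᵢ(T_out − Tᵢ) = 0
T_out = Σ ṁᵢCp,ᵢTᵢ / Σ ṁᵢCp,ᵢ
      = 2317.6 / 49.917 = 46.428 °C

T_out = 46.4 °C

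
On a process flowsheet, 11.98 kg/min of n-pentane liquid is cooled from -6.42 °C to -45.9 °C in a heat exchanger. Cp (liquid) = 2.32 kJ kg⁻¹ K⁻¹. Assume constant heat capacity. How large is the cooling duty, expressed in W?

Q_c = 18300 W

Q = ṁ·Cp·ΔT = 11.98 × 2.32 × (-45.9 − -6.42) = -1097.3 kJ/min
Converting: 1097.3 / 60 s = 18.288 kW
Cooling duty = 18288 W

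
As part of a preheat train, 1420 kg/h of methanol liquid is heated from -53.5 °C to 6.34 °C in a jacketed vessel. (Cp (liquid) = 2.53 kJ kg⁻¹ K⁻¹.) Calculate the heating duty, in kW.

Q = 59.7 kW

Q = ṁ·Cp·ΔT = 1420 × 2.53 × (6.34 − -53.5) = 214980 kJ/h
Converting: 214980 / 3600 s = 59.717 kW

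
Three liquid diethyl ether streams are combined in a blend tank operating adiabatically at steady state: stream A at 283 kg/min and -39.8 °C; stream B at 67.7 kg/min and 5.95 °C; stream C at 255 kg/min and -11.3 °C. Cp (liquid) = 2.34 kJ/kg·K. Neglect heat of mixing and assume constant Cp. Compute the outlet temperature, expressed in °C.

Adiabatic, steady state ⇒ Σ ṁᵢCp,ᵢ(T_out − Tᵢ) = 0
T_out = Σ ṁᵢCp,ᵢTᵢ / Σ ṁᵢCp,ᵢ
      = -32156 / 1417.3 = -22.688 °C

T_out = -22.7 °C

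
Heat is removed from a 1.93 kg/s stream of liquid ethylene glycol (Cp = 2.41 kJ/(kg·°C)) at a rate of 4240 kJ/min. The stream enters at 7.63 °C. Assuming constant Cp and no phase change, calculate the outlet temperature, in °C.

T_out = -7.56 °C

Q = 4240 kJ/min = 70.667 kJ/s
ΔT = Q/(ṁ·Cp) = 70.667/(1.93×2.41) = 15.193 K
T_out = 7.63 − 15.193 = -7.5629 °C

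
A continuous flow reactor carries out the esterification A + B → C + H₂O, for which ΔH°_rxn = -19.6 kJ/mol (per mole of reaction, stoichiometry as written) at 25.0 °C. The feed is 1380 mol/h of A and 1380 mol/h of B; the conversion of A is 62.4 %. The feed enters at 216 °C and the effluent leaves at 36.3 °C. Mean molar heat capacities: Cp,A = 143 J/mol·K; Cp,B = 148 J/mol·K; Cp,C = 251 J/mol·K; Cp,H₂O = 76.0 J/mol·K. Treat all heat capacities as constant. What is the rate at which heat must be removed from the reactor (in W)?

Q_out = 24600 W

Extent of reaction ξ = 0.624 × 1380 = 861.12 mol/h
Reaction term: ξ·ΔH°_rxn = 861.12 × -19.6 = -16878 kJ/h
Sensible, feed 216→25 °C: -76702 kJ/h
Outlet flows (mol/h): A 518.88, B 518.88, C 861.12, H₂O 861.12
Sensible, products 25→36.3 °C: 4888.2 kJ/h
Q = ΔH = -88692 kJ/h = -24.637 kW
Heat removed = 24637 W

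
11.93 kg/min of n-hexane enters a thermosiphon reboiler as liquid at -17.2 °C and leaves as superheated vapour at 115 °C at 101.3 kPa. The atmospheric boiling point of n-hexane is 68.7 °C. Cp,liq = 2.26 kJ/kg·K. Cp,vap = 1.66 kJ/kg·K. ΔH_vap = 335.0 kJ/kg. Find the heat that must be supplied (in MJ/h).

liquid -17.2→68.7 °C: 194.13 kJ/kg
vaporisation at 68.7 °C: 335 kJ/kg
vapour 68.7→115 °C: 76.858 kJ/kg
Δh = 194.13 + 335 + 76.858 = 605.99 kJ/kg
Q = ṁ·Δh = 11.93 kg/min × 605.99 kJ/kg = 7229.5 kJ/min
|Q| = 120.49 kW = 433.77 MJ/h

Q = 434 MJ/h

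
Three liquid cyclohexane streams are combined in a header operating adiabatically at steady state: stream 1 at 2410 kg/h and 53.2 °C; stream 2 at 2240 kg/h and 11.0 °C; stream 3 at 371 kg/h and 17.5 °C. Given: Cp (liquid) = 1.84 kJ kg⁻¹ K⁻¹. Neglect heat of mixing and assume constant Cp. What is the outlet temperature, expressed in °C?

No heat crosses the boundary, so H_out = H_in.
Σ ṁᵢCp,ᵢTᵢ = 2410×1.84×53.2 + 2240×1.84×11.0 + 371×1.84×17.5 = 293190
Σ ṁᵢCp,ᵢ = 2410×1.84 + 2240×1.84 + 371×1.84 = 9238.6
T_out = 293190 / 9238.6 = 31.736 °C

T_out = 31.7 °C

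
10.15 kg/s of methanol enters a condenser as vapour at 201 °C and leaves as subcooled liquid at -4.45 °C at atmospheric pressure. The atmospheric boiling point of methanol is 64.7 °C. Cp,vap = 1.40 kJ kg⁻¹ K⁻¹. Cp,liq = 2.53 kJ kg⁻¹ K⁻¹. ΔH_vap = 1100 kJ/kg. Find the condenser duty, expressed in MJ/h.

vapour 201→64.7 °C: -190.82 kJ/kg
condensation at 64.7 °C: -1100 kJ/kg
liquid 64.7→-4.45 °C: -174.95 kJ/kg
Δh = -190.82 + -1100 + -174.95 = -1465.8 kJ/kg
Q = ṁ·Δh = 10.15 kg/s × -1465.8 kJ/kg = -14878 kJ/s
|Q| = 14878 kW = 53559 MJ/h

Q_c = 53600 MJ/h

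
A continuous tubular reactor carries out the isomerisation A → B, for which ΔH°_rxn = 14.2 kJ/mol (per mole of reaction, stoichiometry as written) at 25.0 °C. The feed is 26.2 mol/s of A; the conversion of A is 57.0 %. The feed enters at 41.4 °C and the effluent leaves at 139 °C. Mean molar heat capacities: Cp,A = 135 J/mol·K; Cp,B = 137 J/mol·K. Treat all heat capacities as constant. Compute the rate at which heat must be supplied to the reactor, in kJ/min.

Q_in = 33600 kJ/min

Extent of reaction ξ = 0.570 × 26.2 = 14.934 mol/s
Reaction term: ξ·ΔH°_rxn = 14.934 × 14.2 = 212.06 kJ/s
Sensible, feed 41.4→25 °C: -58.007 kJ/s
Outlet flows (mol/s): A 11.266, B 14.934
Sensible, products 25→139 °C: 406.62 kJ/s
Q = ΔH = 560.68 kJ/s = 560.68 kW
Heat supplied = 33641 kJ/min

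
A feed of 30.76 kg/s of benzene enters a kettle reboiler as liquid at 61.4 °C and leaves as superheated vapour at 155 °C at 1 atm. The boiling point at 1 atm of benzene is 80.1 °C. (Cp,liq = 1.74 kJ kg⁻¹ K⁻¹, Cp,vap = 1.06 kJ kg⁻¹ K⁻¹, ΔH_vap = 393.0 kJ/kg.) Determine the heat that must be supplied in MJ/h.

Q = 55900 MJ/h

liquid 61.4→80.1 °C: 32.538 kJ/kg
vaporisation at 80.1 °C: 393 kJ/kg
vapour 80.1→155 °C: 79.394 kJ/kg
Δh = 32.538 + 393 + 79.394 = 504.93 kJ/kg
Q = ṁ·Δh = 30.76 kg/s × 504.93 kJ/kg = 15532 kJ/s
|Q| = 15532 kW = 55914 MJ/h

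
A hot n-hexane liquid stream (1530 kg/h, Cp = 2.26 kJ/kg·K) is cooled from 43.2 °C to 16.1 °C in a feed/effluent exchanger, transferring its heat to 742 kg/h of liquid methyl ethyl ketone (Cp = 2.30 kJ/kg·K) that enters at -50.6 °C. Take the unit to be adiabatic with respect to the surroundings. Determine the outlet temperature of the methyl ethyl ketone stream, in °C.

T_c,out = 4.31 °C

Heat released by hot stream: Q = 1530 × 2.26 × (43.2 − 16.1) = 93706 kJ/h
Energy balance on cold side (adiabatic exchanger): Q = ṁ_c·Cp_c·(T_c,out − T_c,in)
T_c,out = -50.6 + 93706/(742 × 2.30) = 4.3082 °C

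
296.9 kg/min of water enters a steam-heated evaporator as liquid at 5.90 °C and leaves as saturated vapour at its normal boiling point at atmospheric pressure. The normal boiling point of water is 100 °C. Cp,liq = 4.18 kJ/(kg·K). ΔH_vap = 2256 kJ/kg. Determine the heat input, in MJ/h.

Q = 47200 MJ/h

liquid 5.90→100 °C: 393.34 kJ/kg
vaporisation at 100 °C: 2256 kJ/kg
Δh = 393.34 + 2256 = 2649.3 kJ/kg
Q = ṁ·Δh = 296.9 kg/min × 2649.3 kJ/kg = 786590 kJ/min
|Q| = 13110 kW = 47195 MJ/h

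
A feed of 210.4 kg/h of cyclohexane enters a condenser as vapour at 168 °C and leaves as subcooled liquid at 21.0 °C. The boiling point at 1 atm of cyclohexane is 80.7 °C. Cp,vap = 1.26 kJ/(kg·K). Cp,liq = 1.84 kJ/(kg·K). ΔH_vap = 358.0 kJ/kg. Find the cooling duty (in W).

Q_c = 33800 W

vapour 168→80.7 °C: -110 kJ/kg
condensation at 80.7 °C: -358 kJ/kg
liquid 80.7→21.0 °C: -109.85 kJ/kg
Δh = -110 + -358 + -109.85 = -577.85 kJ/kg
Q = ṁ·Δh = 210.4 kg/h × -577.85 kJ/kg = -121580 kJ/h
|Q| = 33.772 kW = 33772 W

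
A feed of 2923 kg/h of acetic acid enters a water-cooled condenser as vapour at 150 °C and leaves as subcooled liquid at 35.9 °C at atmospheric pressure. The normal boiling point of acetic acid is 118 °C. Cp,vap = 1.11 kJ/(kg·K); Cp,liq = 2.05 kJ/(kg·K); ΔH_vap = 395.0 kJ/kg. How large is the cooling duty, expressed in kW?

Q_c = 486 kW

vapour 150→118 °C: -35.52 kJ/kg
condensation at 118 °C: -395 kJ/kg
liquid 118→35.9 °C: -168.3 kJ/kg
Δh = -35.52 + -395 + -168.3 = -598.82 kJ/kg
Q = ṁ·Δh = 2923 kg/h × -598.82 kJ/kg = -1.7504e+06 kJ/h
|Q| = 486.21 kW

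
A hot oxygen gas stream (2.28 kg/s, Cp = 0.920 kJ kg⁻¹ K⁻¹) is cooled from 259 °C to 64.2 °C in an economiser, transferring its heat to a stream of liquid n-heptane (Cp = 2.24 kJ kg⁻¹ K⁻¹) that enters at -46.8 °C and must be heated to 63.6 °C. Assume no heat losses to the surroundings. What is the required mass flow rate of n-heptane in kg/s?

Heat released by hot stream: Q = 2.28 × 0.920 × (259 − 64.2) = 408.61 kJ/s
Energy balance on cold side (adiabatic exchanger): Q = ṁ_c·Cp_c·(T_c,out − T_c,in)
ṁ_c = 408.61 / [2.24 × (63.6 − -46.8)] = 1.6523 kg/s

ṁ_c = 1.65 kg/s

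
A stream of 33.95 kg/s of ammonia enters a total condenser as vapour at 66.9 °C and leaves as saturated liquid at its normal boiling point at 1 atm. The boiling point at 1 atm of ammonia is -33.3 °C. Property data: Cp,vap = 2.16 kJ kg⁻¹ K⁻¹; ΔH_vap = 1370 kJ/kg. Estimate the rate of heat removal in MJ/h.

vapour 66.9→-33.3 °C: -216.43 kJ/kg
condensation at -33.3 °C: -1370 kJ/kg
Δh = -216.43 + -1370 = -1586.4 kJ/kg
Q = ṁ·Δh = 33.95 kg/s × -1586.4 kJ/kg = -53859 kJ/s
|Q| = 53859 kW = 193890 MJ/h

Q_c = 194000 MJ/h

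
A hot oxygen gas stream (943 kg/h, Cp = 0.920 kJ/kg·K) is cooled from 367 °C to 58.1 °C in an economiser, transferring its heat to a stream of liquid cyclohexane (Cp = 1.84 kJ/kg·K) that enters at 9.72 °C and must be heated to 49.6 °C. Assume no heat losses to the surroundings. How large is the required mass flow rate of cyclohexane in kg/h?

ṁ_c = 3650 kg/h

Heat released by hot stream: Q = 943 × 0.920 × (367 − 58.1) = 267990 kJ/h
Energy balance on cold side (adiabatic exchanger): Q = ṁ_c·Cp_c·(T_c,out − T_c,in)
ṁ_c = 267990 / [1.84 × (49.6 − 9.72)] = 3652.1 kg/h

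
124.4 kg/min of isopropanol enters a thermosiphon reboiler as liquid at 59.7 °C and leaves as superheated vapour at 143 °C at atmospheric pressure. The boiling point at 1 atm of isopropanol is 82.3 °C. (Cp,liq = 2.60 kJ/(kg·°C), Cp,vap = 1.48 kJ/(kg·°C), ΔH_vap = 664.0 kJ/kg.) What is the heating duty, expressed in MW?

liquid 59.7→82.3 °C: 58.76 kJ/kg
vaporisation at 82.3 °C: 664 kJ/kg
vapour 82.3→143 °C: 89.836 kJ/kg
Δh = 58.76 + 664 + 89.836 = 812.6 kJ/kg
Q = ṁ·Δh = 124.4 kg/min × 812.6 kJ/kg = 101090 kJ/min
|Q| = 1684.8 kW = 1.6848 MW

Q = 1.68 MW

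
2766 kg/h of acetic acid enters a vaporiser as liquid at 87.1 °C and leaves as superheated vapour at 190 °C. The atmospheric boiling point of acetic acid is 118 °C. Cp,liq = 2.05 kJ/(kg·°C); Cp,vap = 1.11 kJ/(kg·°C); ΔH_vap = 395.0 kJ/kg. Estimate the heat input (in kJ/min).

Q = 24800 kJ/min

liquid 87.1→118 °C: 63.345 kJ/kg
vaporisation at 118 °C: 395 kJ/kg
vapour 118→190 °C: 79.92 kJ/kg
Δh = 63.345 + 395 + 79.92 = 538.26 kJ/kg
Q = ṁ·Δh = 2766 kg/h × 538.26 kJ/kg = 1.4888e+06 kJ/h
|Q| = 413.57 kW = 24814 kJ/min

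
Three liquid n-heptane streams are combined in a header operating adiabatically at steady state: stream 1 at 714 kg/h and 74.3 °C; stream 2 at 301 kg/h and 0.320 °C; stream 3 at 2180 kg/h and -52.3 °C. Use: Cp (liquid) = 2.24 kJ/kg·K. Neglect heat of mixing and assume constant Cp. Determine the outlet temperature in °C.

T_out = -19.1 °C

No heat crosses the boundary, so H_out = H_in.
T_out = Σ ṁᵢCp,ᵢTᵢ / Σ ṁᵢCp,ᵢ
      = -136340 / 7156.8 = -19.051 °C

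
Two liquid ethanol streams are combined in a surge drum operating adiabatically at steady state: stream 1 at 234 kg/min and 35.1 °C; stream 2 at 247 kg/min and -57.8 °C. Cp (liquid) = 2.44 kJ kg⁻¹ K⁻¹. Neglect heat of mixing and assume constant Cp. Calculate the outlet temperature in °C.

Adiabatic, steady state ⇒ Σ ṁᵢCp,ᵢ(T_out − Tᵢ) = 0
T_out = Σ ṁᵢCp,ᵢTᵢ / Σ ṁᵢCp,ᵢ
      = -14794 / 1173.6 = -12.605 °C

T_out = -12.6 °C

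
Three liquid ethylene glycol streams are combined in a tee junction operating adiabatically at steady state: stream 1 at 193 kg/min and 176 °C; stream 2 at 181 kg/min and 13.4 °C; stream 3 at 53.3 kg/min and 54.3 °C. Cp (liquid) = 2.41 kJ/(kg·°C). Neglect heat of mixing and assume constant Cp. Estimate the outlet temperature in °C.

T_out = 91.9 °C

No heat crosses the boundary, so H_out = H_in.
T_out = Σ ṁᵢCp,ᵢTᵢ / Σ ṁᵢCp,ᵢ
      = 94683 / 1029.8 = 91.944 °C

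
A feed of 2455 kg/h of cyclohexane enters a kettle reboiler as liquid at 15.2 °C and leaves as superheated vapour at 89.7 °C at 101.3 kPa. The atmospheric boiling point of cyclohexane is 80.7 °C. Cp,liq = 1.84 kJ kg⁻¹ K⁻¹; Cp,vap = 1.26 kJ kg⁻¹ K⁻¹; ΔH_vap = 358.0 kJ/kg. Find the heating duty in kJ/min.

Q = 20000 kJ/min

liquid 15.2→80.7 °C: 120.52 kJ/kg
vaporisation at 80.7 °C: 358 kJ/kg
vapour 80.7→89.7 °C: 11.34 kJ/kg
Δh = 120.52 + 358 + 11.34 = 489.86 kJ/kg
Q = ṁ·Δh = 2455 kg/h × 489.86 kJ/kg = 1.2026e+06 kJ/h
|Q| = 334.06 kW = 20043 kJ/min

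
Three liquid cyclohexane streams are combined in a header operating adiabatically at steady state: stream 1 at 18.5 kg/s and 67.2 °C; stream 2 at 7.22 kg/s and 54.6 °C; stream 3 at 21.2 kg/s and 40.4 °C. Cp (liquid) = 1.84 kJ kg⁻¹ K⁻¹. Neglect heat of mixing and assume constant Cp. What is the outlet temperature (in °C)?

No heat crosses the boundary, so H_out = H_in.
Σ ṁᵢCp,ᵢTᵢ = 18.5×1.84×67.2 + 7.22×1.84×54.6 + 21.2×1.84×40.4 = 4588.8
Σ ṁᵢCp,ᵢ = 18.5×1.84 + 7.22×1.84 + 21.2×1.84 = 86.333
T_out = 4588.8 / 86.333 = 53.152 °C

T_out = 53.2 °C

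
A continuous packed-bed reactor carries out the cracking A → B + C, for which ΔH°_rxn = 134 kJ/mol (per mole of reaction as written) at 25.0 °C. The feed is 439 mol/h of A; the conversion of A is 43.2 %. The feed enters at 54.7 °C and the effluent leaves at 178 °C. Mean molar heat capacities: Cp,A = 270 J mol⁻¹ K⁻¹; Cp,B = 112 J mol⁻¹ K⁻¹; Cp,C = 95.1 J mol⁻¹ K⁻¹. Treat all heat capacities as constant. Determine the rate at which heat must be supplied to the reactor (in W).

Extent of reaction ξ = 0.432 × 439 = 189.65 mol/h
Reaction term: ξ·ΔH°_rxn = 189.65 × 134 = 25413 kJ/h
Sensible, feed 54.7→25 °C: -3520.3 kJ/h
Outlet flows (mol/h): A 249.35, B 189.65, C 189.65
Sensible, products 25→178 °C: 16310 kJ/h
Q = ΔH = 38202 kJ/h = 10.612 kW
Heat supplied = 10612 W

Q_in = 10600 W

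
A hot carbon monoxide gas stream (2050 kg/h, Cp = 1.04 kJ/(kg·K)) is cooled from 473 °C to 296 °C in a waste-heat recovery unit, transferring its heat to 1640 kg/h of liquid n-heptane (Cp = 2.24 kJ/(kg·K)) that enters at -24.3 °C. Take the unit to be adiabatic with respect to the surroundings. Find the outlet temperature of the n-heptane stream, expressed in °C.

T_c,out = 78.4 °C

Heat released by hot stream: Q = 2050 × 1.04 × (473 − 296) = 377360 kJ/h
Energy balance on cold side (adiabatic exchanger): Q = ṁ_c·Cp_c·(T_c,out − T_c,in)
T_c,out = -24.3 + 377360/(1640 × 2.24) = 78.423 °C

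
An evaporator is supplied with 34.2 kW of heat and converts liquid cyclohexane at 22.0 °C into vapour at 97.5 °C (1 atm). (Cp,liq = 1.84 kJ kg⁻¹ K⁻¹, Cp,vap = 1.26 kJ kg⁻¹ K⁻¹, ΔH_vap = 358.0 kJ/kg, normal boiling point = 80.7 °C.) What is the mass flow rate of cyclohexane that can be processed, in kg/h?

Δh = 1.84×(80.7−22.0) + 358.0 + 1.26×(97.5−80.7) = 487.18 kJ/kg
Q = 34.2 kW = 34.2 kJ/s = 123120 kJ/h
ṁ = Q/Δh = 123120 / 487.18 = 252.72 kg/h

ṁ = 253 kg/h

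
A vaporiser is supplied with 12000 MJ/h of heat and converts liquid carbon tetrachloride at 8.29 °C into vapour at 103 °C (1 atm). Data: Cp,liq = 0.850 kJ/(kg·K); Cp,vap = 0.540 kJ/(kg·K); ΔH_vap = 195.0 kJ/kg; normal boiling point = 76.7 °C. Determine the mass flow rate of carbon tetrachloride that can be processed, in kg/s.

ṁ = 12.5 kg/s

Δh = 0.850×(76.7−8.29) + 195.0 + 0.540×(103−76.7) = 267.35 kJ/kg
Q = 12000 MJ/h = 3333.3 kJ/s = 3333.3 kJ/s
ṁ = Q/Δh = 3333.3 / 267.35 = 12.468 kg/s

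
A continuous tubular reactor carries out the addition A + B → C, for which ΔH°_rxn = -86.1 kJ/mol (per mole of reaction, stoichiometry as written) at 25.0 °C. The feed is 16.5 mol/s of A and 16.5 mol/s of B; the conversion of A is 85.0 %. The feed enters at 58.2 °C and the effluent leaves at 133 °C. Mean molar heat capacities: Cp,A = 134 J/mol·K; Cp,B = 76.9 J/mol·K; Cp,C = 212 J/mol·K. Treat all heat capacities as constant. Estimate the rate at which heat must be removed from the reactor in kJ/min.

Extent of reaction ξ = 0.850 × 16.5 = 14.025 mol/s
Reaction term: ξ·ΔH°_rxn = 14.025 × -86.1 = -1207.6 kJ/s
Sensible, feed 58.2→25 °C: -115.53 kJ/s
Outlet flows (mol/s): A 2.475, B 2.475, C 14.025
Sensible, products 25→133 °C: 377.49 kJ/s
Q = ΔH = -945.59 kJ/s = -945.59 kW
Heat removed = 56736 kJ/min

Q_out = 56700 kJ/min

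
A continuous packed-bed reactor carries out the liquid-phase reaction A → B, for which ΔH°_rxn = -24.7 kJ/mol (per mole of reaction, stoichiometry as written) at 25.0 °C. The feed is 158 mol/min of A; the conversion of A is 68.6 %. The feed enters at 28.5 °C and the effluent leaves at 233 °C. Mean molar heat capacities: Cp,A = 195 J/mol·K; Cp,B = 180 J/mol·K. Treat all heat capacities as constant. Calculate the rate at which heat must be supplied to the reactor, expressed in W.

Extent of reaction ξ = 0.686 × 158 = 108.39 mol/min
Reaction term: ξ·ΔH°_rxn = 108.39 × -24.7 = -2677.2 kJ/min
Sensible, feed 28.5→25 °C: -107.83 kJ/min
Outlet flows (mol/min): A 49.612, B 108.39
Sensible, products 25→233 °C: 6070.3 kJ/min
Q = ΔH = 3285.3 kJ/min = 54.755 kW
Heat supplied = 54755 W

Q_in = 54800 W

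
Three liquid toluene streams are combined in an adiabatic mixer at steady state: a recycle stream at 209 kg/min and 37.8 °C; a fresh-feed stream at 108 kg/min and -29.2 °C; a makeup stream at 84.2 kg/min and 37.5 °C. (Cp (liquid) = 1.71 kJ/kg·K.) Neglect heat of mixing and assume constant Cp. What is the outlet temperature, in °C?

T_out = 19.7 °C

Energy balance with Q = 0: Σ ṁᵢCp,ᵢ(T_out − Tᵢ) = 0
Σ ṁᵢCp,ᵢTᵢ = 209×1.71×37.8 + 108×1.71×-29.2 + 84.2×1.71×37.5 = 13516
Σ ṁᵢCp,ᵢ = 209×1.71 + 108×1.71 + 84.2×1.71 = 686.05
T_out = 13516 / 686.05 = 19.701 °C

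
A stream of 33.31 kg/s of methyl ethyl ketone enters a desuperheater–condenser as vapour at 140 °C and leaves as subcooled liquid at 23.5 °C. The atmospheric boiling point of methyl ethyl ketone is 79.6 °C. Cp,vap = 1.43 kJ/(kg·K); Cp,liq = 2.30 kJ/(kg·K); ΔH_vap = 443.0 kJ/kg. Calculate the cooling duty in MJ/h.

Q_c = 79000 MJ/h

vapour 140→79.6 °C: -86.372 kJ/kg
condensation at 79.6 °C: -443 kJ/kg
liquid 79.6→23.5 °C: -129.03 kJ/kg
Δh = -86.372 + -443 + -129.03 = -658.4 kJ/kg
Q = ṁ·Δh = 33.31 kg/s × -658.4 kJ/kg = -21931 kJ/s
|Q| = 21931 kW = 78953 MJ/h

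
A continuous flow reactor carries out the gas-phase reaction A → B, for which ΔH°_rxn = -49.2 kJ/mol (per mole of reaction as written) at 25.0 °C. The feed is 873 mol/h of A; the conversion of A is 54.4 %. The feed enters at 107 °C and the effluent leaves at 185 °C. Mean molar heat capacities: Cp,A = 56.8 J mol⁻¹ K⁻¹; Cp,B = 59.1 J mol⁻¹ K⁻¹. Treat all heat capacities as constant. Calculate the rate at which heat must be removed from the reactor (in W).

Q_out = 5370 W

Extent of reaction ξ = 0.544 × 873 = 474.91 mol/h
Reaction term: ξ·ΔH°_rxn = 474.91 × -49.2 = -23366 kJ/h
Sensible, feed 107→25 °C: -4066.1 kJ/h
Outlet flows (mol/h): A 398.09, B 474.91
Sensible, products 25→185 °C: 8108.6 kJ/h
Q = ΔH = -19323 kJ/h = -5.3675 kW
Heat removed = 5367.5 W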